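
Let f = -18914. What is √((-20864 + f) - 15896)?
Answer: 3*I*√6186 ≈ 235.95*I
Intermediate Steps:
√((-20864 + f) - 15896) = √((-20864 - 18914) - 15896) = √(-39778 - 15896) = √(-55674) = 3*I*√6186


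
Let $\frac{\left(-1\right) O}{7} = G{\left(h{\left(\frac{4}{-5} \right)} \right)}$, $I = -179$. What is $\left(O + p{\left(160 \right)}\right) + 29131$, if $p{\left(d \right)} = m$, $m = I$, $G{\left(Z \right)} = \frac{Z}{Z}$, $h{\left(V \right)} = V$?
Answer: $28945$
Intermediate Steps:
$G{\left(Z \right)} = 1$
$m = -179$
$p{\left(d \right)} = -179$
$O = -7$ ($O = \left(-7\right) 1 = -7$)
$\left(O + p{\left(160 \right)}\right) + 29131 = \left(-7 - 179\right) + 29131 = -186 + 29131 = 28945$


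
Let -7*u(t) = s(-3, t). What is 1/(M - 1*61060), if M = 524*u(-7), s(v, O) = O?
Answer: -1/60536 ≈ -1.6519e-5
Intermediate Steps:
u(t) = -t/7
M = 524 (M = 524*(-⅐*(-7)) = 524*1 = 524)
1/(M - 1*61060) = 1/(524 - 1*61060) = 1/(524 - 61060) = 1/(-60536) = -1/60536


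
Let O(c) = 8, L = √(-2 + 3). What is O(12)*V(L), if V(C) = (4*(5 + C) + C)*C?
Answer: 200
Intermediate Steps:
L = 1 (L = √1 = 1)
V(C) = C*(20 + 5*C) (V(C) = ((20 + 4*C) + C)*C = (20 + 5*C)*C = C*(20 + 5*C))
O(12)*V(L) = 8*(5*1*(4 + 1)) = 8*(5*1*5) = 8*25 = 200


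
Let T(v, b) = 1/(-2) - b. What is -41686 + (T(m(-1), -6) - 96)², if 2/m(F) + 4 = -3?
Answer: -133983/4 ≈ -33496.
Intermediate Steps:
m(F) = -2/7 (m(F) = 2/(-4 - 3) = 2/(-7) = 2*(-⅐) = -2/7)
T(v, b) = -½ - b
-41686 + (T(m(-1), -6) - 96)² = -41686 + ((-½ - 1*(-6)) - 96)² = -41686 + ((-½ + 6) - 96)² = -41686 + (11/2 - 96)² = -41686 + (-181/2)² = -41686 + 32761/4 = -133983/4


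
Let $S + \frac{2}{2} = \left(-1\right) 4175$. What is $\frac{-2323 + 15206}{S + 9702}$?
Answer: $\frac{12883}{5526} \approx 2.3313$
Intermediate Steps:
$S = -4176$ ($S = -1 - 4175 = -4176$)
$\frac{-2323 + 15206}{S + 9702} = \frac{-2323 + 15206}{-4176 + 9702} = \frac{12883}{5526}$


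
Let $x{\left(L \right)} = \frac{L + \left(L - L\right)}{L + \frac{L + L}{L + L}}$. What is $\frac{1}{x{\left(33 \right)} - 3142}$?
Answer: $- \frac{34}{106795} \approx -0.00031837$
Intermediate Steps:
$x{\left(L \right)} = \frac{L}{1 + L}$ ($x{\left(L \right)} = \frac{L + 0}{L + \frac{2 L}{2 L}} = \frac{L}{L + 2 L \frac{1}{2 L}} = \frac{L}{L + 1} = \frac{L}{1 + L}$)
$\frac{1}{x{\left(33 \right)} - 3142} = \frac{1}{\frac{33}{1 + 33} - 3142} = \frac{1}{\frac{33}{34} - 3142} = \frac{1}{- \frac{106795}{34}} = - \frac{34}{106795}$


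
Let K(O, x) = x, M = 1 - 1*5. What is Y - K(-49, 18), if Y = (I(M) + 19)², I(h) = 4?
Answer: 511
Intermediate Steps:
M = -4 (M = 1 - 5 = -4)
Y = 529 (Y = (4 + 19)² = 23² = 529)
Y - K(-49, 18) = 529 - 1*18 = 529 - 18 = 511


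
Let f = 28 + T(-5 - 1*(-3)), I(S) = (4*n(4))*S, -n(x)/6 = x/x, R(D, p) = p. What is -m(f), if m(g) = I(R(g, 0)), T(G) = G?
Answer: 0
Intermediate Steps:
n(x) = -6 (n(x) = -6*x/x = -6*1 = -6)
I(S) = -24*S (I(S) = (4*(-6))*S = -24*S)
f = 26 (f = 28 + (-5 - 1*(-3)) = 28 + (-5 + 3) = 28 - 2 = 26)
m(g) = 0 (m(g) = -24*0 = 0)
-m(f) = -1*0 = 0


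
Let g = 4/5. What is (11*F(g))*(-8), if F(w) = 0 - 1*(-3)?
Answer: -264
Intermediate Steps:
g = ⅘ (g = 4*(⅕) = ⅘ ≈ 0.80000)
F(w) = 3 (F(w) = 0 + 3 = 3)
(11*F(g))*(-8) = (11*3)*(-8) = 33*(-8) = -264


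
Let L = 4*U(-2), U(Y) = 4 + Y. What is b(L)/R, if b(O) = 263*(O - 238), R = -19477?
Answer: 60490/19477 ≈ 3.1057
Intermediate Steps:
L = 8 (L = 4*(4 - 2) = 4*2 = 8)
b(O) = -62594 + 263*O (b(O) = 263*(-238 + O) = -62594 + 263*O)
b(L)/R = (-62594 + 263*8)/(-19477) = (-62594 + 2104)*(-1/19477) = -60490*(-1/19477) = 60490/19477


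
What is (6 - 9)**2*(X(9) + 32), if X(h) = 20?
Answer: 468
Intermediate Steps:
(6 - 9)**2*(X(9) + 32) = (6 - 9)**2*(20 + 32) = (-3)**2*52 = 9*52 = 468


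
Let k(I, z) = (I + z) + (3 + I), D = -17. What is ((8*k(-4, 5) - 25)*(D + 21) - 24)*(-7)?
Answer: 868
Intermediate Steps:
k(I, z) = 3 + z + 2*I
((8*k(-4, 5) - 25)*(D + 21) - 24)*(-7) = ((8*(3 + 5 + 2*(-4)) - 25)*(-17 + 21) - 24)*(-7) = ((8*(3 + 5 - 8) - 25)*4 - 24)*(-7) = ((8*0 - 25)*4 - 24)*(-7) = ((0 - 25)*4 - 24)*(-7) = (-25*4 - 24)*(-7) = (-100 - 24)*(-7) = -124*(-7) = 868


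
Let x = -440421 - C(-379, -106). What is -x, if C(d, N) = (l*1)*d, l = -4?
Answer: 441937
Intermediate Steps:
C(d, N) = -4*d (C(d, N) = (-4*1)*d = -4*d)
x = -441937 (x = -440421 - (-4)*(-379) = -440421 - 1*1516 = -440421 - 1516 = -441937)
-x = -1*(-441937) = 441937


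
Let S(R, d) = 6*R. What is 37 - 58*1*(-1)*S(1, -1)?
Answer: 385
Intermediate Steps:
37 - 58*1*(-1)*S(1, -1) = 37 - 58*1*(-1)*6*1 = 37 - (-58)*6 = 37 - 58*(-6) = 37 + 348 = 385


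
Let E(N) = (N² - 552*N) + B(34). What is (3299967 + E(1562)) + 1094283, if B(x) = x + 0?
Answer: 5971904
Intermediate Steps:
B(x) = x
E(N) = 34 + N² - 552*N (E(N) = (N² - 552*N) + 34 = 34 + N² - 552*N)
(3299967 + E(1562)) + 1094283 = (3299967 + (34 + 1562² - 552*1562)) + 1094283 = (3299967 + (34 + 2439844 - 862224)) + 1094283 = (3299967 + 1577654) + 1094283 = 4877621 + 1094283 = 5971904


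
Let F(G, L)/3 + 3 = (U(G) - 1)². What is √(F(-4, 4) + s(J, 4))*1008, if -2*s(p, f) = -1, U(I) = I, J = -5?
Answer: 504*√266 ≈ 8220.0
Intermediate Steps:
F(G, L) = -9 + 3*(-1 + G)² (F(G, L) = -9 + 3*(G - 1)² = -9 + 3*(-1 + G)²)
s(p, f) = ½ (s(p, f) = -½*(-1) = ½)
√(F(-4, 4) + s(J, 4))*1008 = √((-9 + 3*(-1 - 4)²) + ½)*1008 = √((-9 + 3*(-5)²) + ½)*1008 = √((-9 + 3*25) + ½)*1008 = √((-9 + 75) + ½)*1008 = √(66 + ½)*1008 = √(133/2)*1008 = (√266/2)*1008 = 504*√266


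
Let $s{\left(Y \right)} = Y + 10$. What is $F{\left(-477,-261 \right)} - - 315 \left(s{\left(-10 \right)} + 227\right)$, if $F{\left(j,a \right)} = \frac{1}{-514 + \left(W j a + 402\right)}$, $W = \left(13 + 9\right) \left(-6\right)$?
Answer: $\frac{1175092862579}{16433716} \approx 71505.0$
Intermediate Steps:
$W = -132$ ($W = 22 \left(-6\right) = -132$)
$F{\left(j,a \right)} = \frac{1}{-112 - 132 a j}$ ($F{\left(j,a \right)} = \frac{1}{-514 + \left(- 132 j a + 402\right)} = \frac{1}{-514 - \left(-402 + 132 a j\right)} = \frac{1}{-112 - 132 a j}$)
$s{\left(Y \right)} = 10 + Y$
$F{\left(-477,-261 \right)} - - 315 \left(s{\left(-10 \right)} + 227\right) = - \frac{1}{112 + 132 \left(-261\right) \left(-477\right)} - - 315 \left(\left(10 - 10\right) + 227\right) = - \frac{1}{112 + 16433604} - - 315 \left(0 + 227\right) = - \frac{1}{16433716} - \left(-315\right) 227 = \left(-1\right) \frac{1}{16433716} - -71505 = - \frac{1}{16433716} + 71505 = \frac{1175092862579}{16433716}$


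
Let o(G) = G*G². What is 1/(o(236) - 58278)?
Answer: 1/13085978 ≈ 7.6418e-8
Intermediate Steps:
o(G) = G³
1/(o(236) - 58278) = 1/(236³ - 58278) = 1/(13144256 - 58278) = 1/13085978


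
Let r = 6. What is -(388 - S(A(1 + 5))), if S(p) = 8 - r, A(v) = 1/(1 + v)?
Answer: -386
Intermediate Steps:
S(p) = 2 (S(p) = 8 - 1*6 = 8 - 6 = 2)
-(388 - S(A(1 + 5))) = -(388 - 1*2) = -(388 - 2) = -1*386 = -386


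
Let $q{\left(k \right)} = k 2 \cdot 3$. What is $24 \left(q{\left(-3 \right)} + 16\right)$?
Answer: $-48$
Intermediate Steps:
$q{\left(k \right)} = 6 k$ ($q{\left(k \right)} = 2 k 3 = 6 k$)
$24 \left(q{\left(-3 \right)} + 16\right) = 24 \left(6 \left(-3\right) + 16\right) = 24 \left(-18 + 16\right) = 24 \left(-2\right) = -48$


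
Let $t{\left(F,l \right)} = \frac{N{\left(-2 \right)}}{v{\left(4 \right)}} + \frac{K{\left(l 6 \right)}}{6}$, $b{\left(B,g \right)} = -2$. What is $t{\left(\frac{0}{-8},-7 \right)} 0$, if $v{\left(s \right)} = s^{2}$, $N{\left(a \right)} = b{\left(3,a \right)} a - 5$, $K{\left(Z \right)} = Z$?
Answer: $0$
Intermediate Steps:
$N{\left(a \right)} = -5 - 2 a$ ($N{\left(a \right)} = - 2 a - 5 = -5 - 2 a$)
$t{\left(F,l \right)} = - \frac{1}{16} + l$ ($t{\left(F,l \right)} = \frac{-5 - -4}{4^{2}} + \frac{l 6}{6} = \frac{-5 + 4}{16} + 6 l \frac{1}{6} = \left(-1\right) \frac{1}{16} + l = - \frac{1}{16} + l$)
$t{\left(\frac{0}{-8},-7 \right)} 0 = \left(- \frac{1}{16} - 7\right) 0 = \left(- \frac{113}{16}\right) 0 = 0$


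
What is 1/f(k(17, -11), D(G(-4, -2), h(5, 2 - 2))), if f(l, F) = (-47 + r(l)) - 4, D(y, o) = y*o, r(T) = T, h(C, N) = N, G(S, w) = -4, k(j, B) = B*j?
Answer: -1/238 ≈ -0.0042017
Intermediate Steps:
D(y, o) = o*y
f(l, F) = -51 + l (f(l, F) = (-47 + l) - 4 = -51 + l)
1/f(k(17, -11), D(G(-4, -2), h(5, 2 - 2))) = 1/(-51 - 11*17) = 1/(-51 - 187) = 1/(-238) = -1/238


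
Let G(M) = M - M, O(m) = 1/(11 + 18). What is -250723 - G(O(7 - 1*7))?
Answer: -250723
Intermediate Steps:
O(m) = 1/29
G(M) = 0
-250723 - G(O(7 - 1*7)) = -250723 - 1*0 = -250723 + 0 = -250723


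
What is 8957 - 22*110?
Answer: 6537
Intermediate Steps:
8957 - 22*110 = 8957 - 2420 = 6537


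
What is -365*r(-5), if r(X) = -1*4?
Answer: 1460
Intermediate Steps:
r(X) = -4
-365*r(-5) = -365*(-4) = 1460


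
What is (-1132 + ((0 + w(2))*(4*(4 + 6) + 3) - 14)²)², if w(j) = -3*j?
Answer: 5307413904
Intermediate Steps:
(-1132 + ((0 + w(2))*(4*(4 + 6) + 3) - 14)²)² = (-1132 + ((0 - 3*2)*(4*(4 + 6) + 3) - 14)²)² = (-1132 + ((0 - 6)*(4*10 + 3) - 14)²)² = (-1132 + (-6*(40 + 3) - 14)²)² = (-1132 + (-6*43 - 14)²)² = (-1132 + (-258 - 14)²)² = (-1132 + (-272)²)² = (-1132 + 73984)² = 72852² = 5307413904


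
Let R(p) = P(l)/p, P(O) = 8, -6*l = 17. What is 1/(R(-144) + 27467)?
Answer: 18/494405 ≈ 3.6407e-5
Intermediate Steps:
l = -17/6 (l = -1/6*17 = -17/6 ≈ -2.8333)
R(p) = 8/p
1/(R(-144) + 27467) = 1/(8/(-144) + 27467) = 1/(8*(-1/144) + 27467) = 1/(-1/18 + 27467) = 1/(494405/18) = 18/494405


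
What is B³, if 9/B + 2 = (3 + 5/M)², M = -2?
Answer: -46656/343 ≈ -136.02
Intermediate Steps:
B = -36/7 (B = 9/(-2 + (3 + 5/(-2))²) = 9/(-2 + (3 + 5*(-½))²) = 9/(-2 + (3 - 5/2)²) = 9/(-2 + (½)²) = 9/(-2 + ¼) = 9/(-7/4) = 9*(-4/7) = -36/7 ≈ -5.1429)
B³ = (-36/7)³ = -46656/343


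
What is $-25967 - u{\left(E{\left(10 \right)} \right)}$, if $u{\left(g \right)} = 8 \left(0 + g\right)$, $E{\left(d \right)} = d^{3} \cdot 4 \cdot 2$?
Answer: $-89967$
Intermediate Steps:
$E{\left(d \right)} = 8 d^{3}$ ($E{\left(d \right)} = 4 d^{3} \cdot 2 = 8 d^{3}$)
$u{\left(g \right)} = 8 g$
$-25967 - u{\left(E{\left(10 \right)} \right)} = -25967 - 8 \cdot 8 \cdot 10^{3} = -25967 - 8 \cdot 8 \cdot 1000 = -25967 - 8 \cdot 8000 = -25967 - 64000 = -89967$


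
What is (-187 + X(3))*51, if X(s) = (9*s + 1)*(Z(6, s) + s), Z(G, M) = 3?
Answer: -969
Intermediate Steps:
X(s) = (1 + 9*s)*(3 + s) (X(s) = (9*s + 1)*(3 + s) = (1 + 9*s)*(3 + s))
(-187 + X(3))*51 = (-187 + (3 + 9*3**2 + 28*3))*51 = (-187 + (3 + 9*9 + 84))*51 = (-187 + (3 + 81 + 84))*51 = (-187 + 168)*51 = -19*51 = -969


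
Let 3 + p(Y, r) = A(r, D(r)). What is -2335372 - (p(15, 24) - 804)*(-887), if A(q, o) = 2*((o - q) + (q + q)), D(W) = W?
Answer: -2966029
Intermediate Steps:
A(q, o) = 2*o + 2*q (A(q, o) = 2*((o - q) + 2*q) = 2*(o + q) = 2*o + 2*q)
p(Y, r) = -3 + 4*r (p(Y, r) = -3 + (2*r + 2*r) = -3 + 4*r)
-2335372 - (p(15, 24) - 804)*(-887) = -2335372 - ((-3 + 4*24) - 804)*(-887) = -2335372 - ((-3 + 96) - 804)*(-887) = -2335372 - (93 - 804)*(-887) = -2335372 - (-711)*(-887) = -2335372 - 1*630657 = -2335372 - 630657 = -2966029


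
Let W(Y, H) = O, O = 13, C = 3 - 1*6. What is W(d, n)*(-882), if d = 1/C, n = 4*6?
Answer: -11466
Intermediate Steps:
C = -3 (C = 3 - 6 = -3)
n = 24
d = -⅓ (d = 1/(-3) = -⅓ ≈ -0.33333)
W(Y, H) = 13
W(d, n)*(-882) = 13*(-882) = -11466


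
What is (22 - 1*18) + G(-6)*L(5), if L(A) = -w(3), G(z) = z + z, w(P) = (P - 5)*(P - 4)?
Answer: 28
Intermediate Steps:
w(P) = (-5 + P)*(-4 + P)
G(z) = 2*z
L(A) = -2 (L(A) = -(20 + 3**2 - 9*3) = -(20 + 9 - 27) = -1*2 = -2)
(22 - 1*18) + G(-6)*L(5) = (22 - 1*18) + (2*(-6))*(-2) = (22 - 18) - 12*(-2) = 4 + 24 = 28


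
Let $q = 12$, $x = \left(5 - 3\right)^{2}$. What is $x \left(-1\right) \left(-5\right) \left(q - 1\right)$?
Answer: $220$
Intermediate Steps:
$x = 4$ ($x = 2^{2} = 4$)
$x \left(-1\right) \left(-5\right) \left(q - 1\right) = 4 \left(-1\right) \left(-5\right) \left(12 - 1\right) = \left(-4\right) \left(-5\right) 11 = 20 \cdot 11 = 220$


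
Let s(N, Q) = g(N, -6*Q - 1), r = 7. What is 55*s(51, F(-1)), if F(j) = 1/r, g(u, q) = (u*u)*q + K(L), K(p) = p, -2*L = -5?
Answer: -3717505/14 ≈ -2.6554e+5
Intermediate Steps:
L = 5/2 (L = -1/2*(-5) = 5/2 ≈ 2.5000)
g(u, q) = 5/2 + q*u**2 (g(u, q) = (u*u)*q + 5/2 = u**2*q + 5/2 = q*u**2 + 5/2 = 5/2 + q*u**2)
F(j) = 1/7
s(N, Q) = 5/2 + N**2*(-1 - 6*Q) (s(N, Q) = 5/2 + (-6*Q - 1)*N**2 = 5/2 + (-1 - 6*Q)*N**2 = 5/2 + N**2*(-1 - 6*Q))
55*s(51, F(-1)) = 55*(5/2 - 1*51**2 - 6*1/7*51**2) = 55*(5/2 - 1*2601 - 6*1/7*2601) = 55*(5/2 - 2601 - 15606/7) = 55*(-67591/14) = -3717505/14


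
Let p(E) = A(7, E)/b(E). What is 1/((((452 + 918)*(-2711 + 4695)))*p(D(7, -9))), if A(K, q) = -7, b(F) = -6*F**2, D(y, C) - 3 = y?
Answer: 15/475664 ≈ 3.1535e-5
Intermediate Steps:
D(y, C) = 3 + y
p(E) = 7/(6*E**2) (p(E) = -7*(-1/(6*E**2)) = -(-7)/(6*E**2) = 7/(6*E**2))
1/((((452 + 918)*(-2711 + 4695)))*p(D(7, -9))) = 1/((((452 + 918)*(-2711 + 4695)))*((7/(6*(3 + 7)**2)))) = 1/(((1370*1984))*(((7/6)/10**2))) = 1/(2718080*(((7/6)*(1/100)))) = 1/(2718080*(7/600)) = (1/2718080)*(600/7) = 15/475664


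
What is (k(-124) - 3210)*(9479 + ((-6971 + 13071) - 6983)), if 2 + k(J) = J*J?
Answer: 104561744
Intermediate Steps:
k(J) = -2 + J² (k(J) = -2 + J*J = -2 + J²)
(k(-124) - 3210)*(9479 + ((-6971 + 13071) - 6983)) = ((-2 + (-124)²) - 3210)*(9479 + ((-6971 + 13071) - 6983)) = ((-2 + 15376) - 3210)*(9479 + (6100 - 6983)) = (15374 - 3210)*(9479 - 883) = 12164*8596 = 104561744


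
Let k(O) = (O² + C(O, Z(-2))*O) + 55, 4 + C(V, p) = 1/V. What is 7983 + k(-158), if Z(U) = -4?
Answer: 33635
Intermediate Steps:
C(V, p) = -4 + 1/V
k(O) = 55 + O² + O*(-4 + 1/O) (k(O) = (O² + (-4 + 1/O)*O) + 55 = (O² + O*(-4 + 1/O)) + 55 = 55 + O² + O*(-4 + 1/O))
7983 + k(-158) = 7983 + (56 + (-158)² - 4*(-158)) = 7983 + (56 + 24964 + 632) = 7983 + 25652 = 33635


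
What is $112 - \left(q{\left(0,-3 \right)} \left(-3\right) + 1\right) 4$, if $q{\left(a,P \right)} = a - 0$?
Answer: $108$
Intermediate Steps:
$q{\left(a,P \right)} = a$ ($q{\left(a,P \right)} = a + 0 = a$)
$112 - \left(q{\left(0,-3 \right)} \left(-3\right) + 1\right) 4 = 112 - \left(0 \left(-3\right) + 1\right) 4 = 112 - \left(0 + 1\right) 4 = 112 - 1 \cdot 4 = 112 - 4 = 108$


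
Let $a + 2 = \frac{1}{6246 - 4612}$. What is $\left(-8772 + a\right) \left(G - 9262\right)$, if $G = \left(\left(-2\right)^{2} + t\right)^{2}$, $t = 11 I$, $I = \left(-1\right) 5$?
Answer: $\frac{95496858615}{1634} \approx 5.8444 \cdot 10^{7}$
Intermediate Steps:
$a = - \frac{3267}{1634}$ ($a = -2 + \frac{1}{6246 - 4612} = -2 + \frac{1}{1634} = - \frac{3267}{1634} \approx -1.9994$)
$I = -5$
$t = -55$ ($t = 11 \left(-5\right) = -55$)
$G = 2601$ ($G = \left(\left(-2\right)^{2} - 55\right)^{2} = \left(4 - 55\right)^{2} = \left(-51\right)^{2} = 2601$)
$\left(-8772 + a\right) \left(G - 9262\right) = \left(-8772 - \frac{3267}{1634}\right) \left(2601 - 9262\right) = \left(- \frac{14336715}{1634}\right) \left(-6661\right) = \frac{95496858615}{1634}$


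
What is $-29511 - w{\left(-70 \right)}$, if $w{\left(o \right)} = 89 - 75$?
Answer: $-29525$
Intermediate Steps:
$w{\left(o \right)} = 14$ ($w{\left(o \right)} = 89 - 75 = 14$)
$-29511 - w{\left(-70 \right)} = -29511 - 14 = -29525$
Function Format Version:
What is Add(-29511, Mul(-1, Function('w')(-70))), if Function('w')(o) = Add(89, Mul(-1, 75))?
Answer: -29525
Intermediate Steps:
Function('w')(o) = 14 (Function('w')(o) = Add(89, -75) = 14)
Add(-29511, Mul(-1, Function('w')(-70))) = Add(-29511, Mul(-1, 14)) = Add(-29511, -14) = -29525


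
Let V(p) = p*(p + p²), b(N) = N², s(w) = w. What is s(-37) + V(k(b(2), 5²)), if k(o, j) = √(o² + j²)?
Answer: 604 + 641*√641 ≈ 16833.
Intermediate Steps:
k(o, j) = √(j² + o²)
s(-37) + V(k(b(2), 5²)) = -37 + (√((5²)² + (2²)²))²*(1 + √((5²)² + (2²)²)) = -37 + (√(25² + 4²))²*(1 + √(25² + 4²)) = -37 + (√(625 + 16))²*(1 + √(625 + 16)) = -37 + (√641)²*(1 + √641) = -37 + 641*(1 + √641) = -37 + (641 + 641*√641) = 604 + 641*√641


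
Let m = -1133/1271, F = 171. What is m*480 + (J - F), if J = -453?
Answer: -1336944/1271 ≈ -1051.9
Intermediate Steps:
m = -1133/1271 (m = -1133*1/1271 = -1133/1271 ≈ -0.89142)
m*480 + (J - F) = -1133/1271*480 + (-453 - 1*171) = -543840/1271 + (-453 - 171) = -543840/1271 - 624 = -1336944/1271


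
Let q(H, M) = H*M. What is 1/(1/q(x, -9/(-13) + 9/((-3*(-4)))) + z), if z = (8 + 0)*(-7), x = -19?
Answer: -1425/79852 ≈ -0.017846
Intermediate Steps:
z = -56 (z = 8*(-7) = -56)
1/(1/q(x, -9/(-13) + 9/((-3*(-4)))) + z) = 1/(1/(-19*(-9/(-13) + 9/((-3*(-4))))) - 56) = 1/(1/(-19*(-9*(-1/13) + 9/12)) - 56) = 1/(1/(-19*(9/13 + 9*(1/12))) - 56) = 1/(1/(-19*(9/13 + ¾)) - 56) = 1/(1/(-19*75/52) - 56) = 1/(1/(-1425/52) - 56) = 1/(-52/1425 - 56) = 1/(-79852/1425) = -1425/79852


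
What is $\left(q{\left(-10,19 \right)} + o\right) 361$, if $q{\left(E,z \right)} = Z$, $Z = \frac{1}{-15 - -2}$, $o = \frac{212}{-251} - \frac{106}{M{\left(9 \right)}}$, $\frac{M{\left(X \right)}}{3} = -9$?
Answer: $\frac{95552729}{88101} \approx 1084.6$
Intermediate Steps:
$M{\left(X \right)} = -27$ ($M{\left(X \right)} = 3 \left(-9\right) = -27$)
$o = \frac{20882}{6777}$ ($o = \frac{212}{-251} - \frac{106}{-27} = 212 \left(- \frac{1}{251}\right) - - \frac{106}{27} = - \frac{212}{251} + \frac{106}{27} = \frac{20882}{6777} \approx 3.0813$)
$Z = - \frac{1}{13}$ ($Z = \frac{1}{-15 + 2} = \frac{1}{-13} = - \frac{1}{13} \approx -0.076923$)
$q{\left(E,z \right)} = - \frac{1}{13}$
$\left(q{\left(-10,19 \right)} + o\right) 361 = \left(- \frac{1}{13} + \frac{20882}{6777}\right) 361 = \frac{264689}{88101} \cdot 361 = \frac{95552729}{88101}$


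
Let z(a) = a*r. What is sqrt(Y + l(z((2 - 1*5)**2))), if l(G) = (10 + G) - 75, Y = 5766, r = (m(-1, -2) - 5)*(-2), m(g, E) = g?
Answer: sqrt(5809) ≈ 76.217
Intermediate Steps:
r = 12 (r = (-1 - 5)*(-2) = -6*(-2) = 12)
z(a) = 12*a (z(a) = a*12 = 12*a)
l(G) = -65 + G
sqrt(Y + l(z((2 - 1*5)**2))) = sqrt(5766 + (-65 + 12*(2 - 1*5)**2)) = sqrt(5766 + (-65 + 12*(2 - 5)**2)) = sqrt(5766 + (-65 + 12*(-3)**2)) = sqrt(5766 + (-65 + 12*9)) = sqrt(5766 + (-65 + 108)) = sqrt(5766 + 43) = sqrt(5809)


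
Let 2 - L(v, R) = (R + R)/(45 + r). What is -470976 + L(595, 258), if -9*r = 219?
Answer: -14600968/31 ≈ -4.7100e+5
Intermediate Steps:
r = -73/3 (r = -⅑*219 = -73/3 ≈ -24.333)
L(v, R) = 2 - 3*R/31 (L(v, R) = 2 - (R + R)/(45 - 73/3) = 2 - 2*R/62/3 = 2 - 2*R*3/62 = 2 - 3*R/31)
-470976 + L(595, 258) = -470976 + (2 - 3/31*258) = -470976 + (2 - 774/31) = -470976 - 712/31 = -14600968/31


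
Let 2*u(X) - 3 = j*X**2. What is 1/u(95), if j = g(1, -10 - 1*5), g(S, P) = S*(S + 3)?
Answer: 2/36103 ≈ 5.5397e-5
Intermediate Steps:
g(S, P) = S*(3 + S)
j = 4 (j = 1*(3 + 1) = 1*4 = 4)
u(X) = 3/2 + 2*X**2 (u(X) = 3/2 + (4*X**2)/2 = 3/2 + 2*X**2)
1/u(95) = 1/(3/2 + 2*95**2) = 1/(3/2 + 2*9025) = 1/(3/2 + 18050) = 1/(36103/2) = 2/36103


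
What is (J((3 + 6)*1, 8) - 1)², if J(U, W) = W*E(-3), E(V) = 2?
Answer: 225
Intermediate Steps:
J(U, W) = 2*W (J(U, W) = W*2 = 2*W)
(J((3 + 6)*1, 8) - 1)² = (2*8 - 1)² = (16 - 1)² = 15² = 225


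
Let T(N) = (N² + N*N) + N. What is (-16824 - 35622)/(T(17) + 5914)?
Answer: -52446/6509 ≈ -8.0575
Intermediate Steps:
T(N) = N + 2*N² (T(N) = (N² + N²) + N = 2*N² + N = N + 2*N²)
(-16824 - 35622)/(T(17) + 5914) = (-16824 - 35622)/(17*(1 + 2*17) + 5914) = -52446/(17*(1 + 34) + 5914) = -52446/(17*35 + 5914) = -52446/(595 + 5914) = -52446/6509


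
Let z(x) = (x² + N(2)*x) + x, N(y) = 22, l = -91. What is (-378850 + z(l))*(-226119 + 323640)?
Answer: -36342370902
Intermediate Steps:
z(x) = x² + 23*x (z(x) = (x² + 22*x) + x = x² + 23*x)
(-378850 + z(l))*(-226119 + 323640) = (-378850 - 91*(23 - 91))*(-226119 + 323640) = (-378850 - 91*(-68))*97521 = (-378850 + 6188)*97521 = -372662*97521 = -36342370902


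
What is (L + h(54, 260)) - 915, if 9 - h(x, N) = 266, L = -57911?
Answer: -59083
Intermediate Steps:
h(x, N) = -257 (h(x, N) = 9 - 1*266 = 9 - 266 = -257)
(L + h(54, 260)) - 915 = (-57911 - 257) - 915 = -58168 - 915 = -59083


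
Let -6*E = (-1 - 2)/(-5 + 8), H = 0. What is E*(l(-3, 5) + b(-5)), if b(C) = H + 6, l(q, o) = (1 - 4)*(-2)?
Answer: 2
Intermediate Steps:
E = ⅙ (E = -(-1 - 2)/(6*(-5 + 8)) = -(-1)/(2*3) = -⅙*(-1) = ⅙ ≈ 0.16667)
l(q, o) = 6 (l(q, o) = -3*(-2) = 6)
b(C) = 6 (b(C) = 0 + 6 = 6)
E*(l(-3, 5) + b(-5)) = (6 + 6)/6 = (⅙)*12 = 2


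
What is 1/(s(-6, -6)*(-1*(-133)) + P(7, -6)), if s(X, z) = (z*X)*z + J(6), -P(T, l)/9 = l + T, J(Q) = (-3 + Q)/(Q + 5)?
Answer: -11/315708 ≈ -3.4842e-5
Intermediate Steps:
J(Q) = (-3 + Q)/(5 + Q)
P(T, l) = -9*T - 9*l (P(T, l) = -9*(l + T) = -9*(T + l) = -9*T - 9*l)
s(X, z) = 3/11 + X*z² (s(X, z) = (z*X)*z + (-3 + 6)/(5 + 6) = (X*z)*z + 3/11 = X*z² + (1/11)*3 = X*z² + 3/11 = 3/11 + X*z²)
1/(s(-6, -6)*(-1*(-133)) + P(7, -6)) = 1/((3/11 - 6*(-6)²)*(-1*(-133)) + (-9*7 - 9*(-6))) = 1/((3/11 - 6*36)*133 + (-63 + 54)) = 1/((3/11 - 216)*133 - 9) = 1/(-2373/11*133 - 9) = 1/(-315609/11 - 9) = 1/(-315708/11) = -11/315708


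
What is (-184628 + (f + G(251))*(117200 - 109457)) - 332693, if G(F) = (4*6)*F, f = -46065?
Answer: -310554784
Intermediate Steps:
G(F) = 24*F
(-184628 + (f + G(251))*(117200 - 109457)) - 332693 = (-184628 + (-46065 + 24*251)*(117200 - 109457)) - 332693 = (-184628 + (-46065 + 6024)*7743) - 332693 = (-184628 - 40041*7743) - 332693 = (-184628 - 310037463) - 332693 = -310222091 - 332693 = -310554784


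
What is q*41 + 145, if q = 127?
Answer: 5352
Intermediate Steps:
q*41 + 145 = 127*41 + 145 = 5207 + 145 = 5352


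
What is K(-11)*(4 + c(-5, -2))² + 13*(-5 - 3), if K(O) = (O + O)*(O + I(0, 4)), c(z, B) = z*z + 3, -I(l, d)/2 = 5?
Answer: 472984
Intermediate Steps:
I(l, d) = -10 (I(l, d) = -2*5 = -10)
c(z, B) = 3 + z² (c(z, B) = z² + 3 = 3 + z²)
K(O) = 2*O*(-10 + O) (K(O) = (O + O)*(O - 10) = (2*O)*(-10 + O) = 2*O*(-10 + O))
K(-11)*(4 + c(-5, -2))² + 13*(-5 - 3) = (2*(-11)*(-10 - 11))*(4 + (3 + (-5)²))² + 13*(-5 - 3) = (2*(-11)*(-21))*(4 + (3 + 25))² + 13*(-8) = 462*(4 + 28)² - 104 = 462*32² - 104 = 462*1024 - 104 = 473088 - 104 = 472984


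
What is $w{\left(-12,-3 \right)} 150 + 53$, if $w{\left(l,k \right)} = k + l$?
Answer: $-2197$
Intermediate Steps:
$w{\left(-12,-3 \right)} 150 + 53 = \left(-3 - 12\right) 150 + 53 = \left(-15\right) 150 + 53 = -2250 + 53 = -2197$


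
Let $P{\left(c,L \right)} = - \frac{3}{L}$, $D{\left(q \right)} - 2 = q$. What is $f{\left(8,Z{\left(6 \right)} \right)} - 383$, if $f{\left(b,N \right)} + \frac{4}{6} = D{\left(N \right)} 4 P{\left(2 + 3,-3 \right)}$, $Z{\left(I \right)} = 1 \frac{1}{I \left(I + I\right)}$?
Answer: $- \frac{6761}{18} \approx -375.61$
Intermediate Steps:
$D{\left(q \right)} = 2 + q$
$Z{\left(I \right)} = \frac{1}{2 I^{2}}$ ($Z{\left(I \right)} = 1 \frac{1}{I 2 I} = 1 \frac{1}{2 I^{2}} = \frac{1}{2 I^{2}}$)
$f{\left(b,N \right)} = \frac{22}{3} + 4 N$ ($f{\left(b,N \right)} = - \frac{2}{3} + \left(2 + N\right) 4 \left(- \frac{3}{-3}\right) = - \frac{2}{3} + \left(8 + 4 N\right) \left(\left(-3\right) \left(- \frac{1}{3}\right)\right) = - \frac{2}{3} + \left(8 + 4 N\right) 1 = - \frac{2}{3} + \left(8 + 4 N\right) = \frac{22}{3} + 4 N$)
$f{\left(8,Z{\left(6 \right)} \right)} - 383 = \left(\frac{22}{3} + 4 \frac{1}{2 \cdot 36}\right) - 383 = \left(\frac{22}{3} + 4 \cdot \frac{1}{2} \cdot \frac{1}{36}\right) - 383 = \left(\frac{22}{3} + 4 \cdot \frac{1}{72}\right) - 383 = \left(\frac{22}{3} + \frac{1}{18}\right) - 383 = \frac{133}{18} - 383 = - \frac{6761}{18}$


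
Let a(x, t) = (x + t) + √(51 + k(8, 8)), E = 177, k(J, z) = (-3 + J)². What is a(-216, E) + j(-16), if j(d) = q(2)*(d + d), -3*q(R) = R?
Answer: -53/3 + 2*√19 ≈ -8.9489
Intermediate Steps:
q(R) = -R/3
j(d) = -4*d/3 (j(d) = (-⅓*2)*(d + d) = -4*d/3)
a(x, t) = t + x + 2*√19 (a(x, t) = (x + t) + √(51 + (-3 + 8)²) = (t + x) + √(51 + 5²) = (t + x) + √(51 + 25) = (t + x) + √76 = (t + x) + 2*√19 = t + x + 2*√19)
a(-216, E) + j(-16) = (177 - 216 + 2*√19) - 4/3*(-16) = (-39 + 2*√19) + 64/3 = -53/3 + 2*√19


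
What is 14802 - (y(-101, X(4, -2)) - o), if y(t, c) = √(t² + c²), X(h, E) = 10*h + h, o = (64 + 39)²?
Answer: 25411 - √12137 ≈ 25301.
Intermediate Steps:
o = 10609 (o = 103² = 10609)
X(h, E) = 11*h
y(t, c) = √(c² + t²)
14802 - (y(-101, X(4, -2)) - o) = 14802 - (√((11*4)² + (-101)²) - 1*10609) = 14802 - (√(44² + 10201) - 10609) = 14802 - (√(1936 + 10201) - 10609) = 14802 - (√12137 - 10609) = 14802 - (-10609 + √12137) = 14802 + (10609 - √12137) = 25411 - √12137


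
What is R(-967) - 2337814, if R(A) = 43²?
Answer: -2335965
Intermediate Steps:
R(A) = 1849
R(-967) - 2337814 = 1849 - 2337814 = -2335965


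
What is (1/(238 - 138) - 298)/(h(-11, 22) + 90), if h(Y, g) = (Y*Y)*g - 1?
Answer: -1419/13100 ≈ -0.10832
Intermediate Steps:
h(Y, g) = -1 + g*Y**2 (h(Y, g) = Y**2*g - 1 = g*Y**2 - 1 = -1 + g*Y**2)
(1/(238 - 138) - 298)/(h(-11, 22) + 90) = (1/(238 - 138) - 298)/((-1 + 22*(-11)**2) + 90) = (1/100 - 298)/((-1 + 22*121) + 90) = (1/100 - 298)/((-1 + 2662) + 90) = -29799/(100*(2661 + 90)) = -29799/100/2751 = -29799/100*1/2751 = -1419/13100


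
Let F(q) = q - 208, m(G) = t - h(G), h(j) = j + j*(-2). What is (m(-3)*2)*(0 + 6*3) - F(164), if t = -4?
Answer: -208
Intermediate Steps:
h(j) = -j (h(j) = j - 2*j = -j)
m(G) = -4 + G (m(G) = -4 - (-1)*G = -4 + G)
F(q) = -208 + q
(m(-3)*2)*(0 + 6*3) - F(164) = ((-4 - 3)*2)*(0 + 6*3) - (-208 + 164) = (-7*2)*(0 + 18) - 1*(-44) = -14*18 + 44 = -252 + 44 = -208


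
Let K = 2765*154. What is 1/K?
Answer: 1/425810 ≈ 2.3485e-6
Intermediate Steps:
K = 425810
1/K = 1/425810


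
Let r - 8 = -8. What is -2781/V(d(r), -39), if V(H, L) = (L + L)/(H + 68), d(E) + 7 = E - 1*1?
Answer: 27810/13 ≈ 2139.2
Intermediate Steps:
r = 0 (r = 8 - 8 = 0)
d(E) = -8 + E (d(E) = -7 + (E - 1*1) = -7 + (E - 1) = -7 + (-1 + E) = -8 + E)
V(H, L) = 2*L/(68 + H) (V(H, L) = (2*L)/(68 + H) = 2*L/(68 + H))
-2781/V(d(r), -39) = -2781/(2*(-39)/(68 + (-8 + 0))) = -2781/(2*(-39)/(68 - 8)) = -2781/(2*(-39)/60) = -2781/(2*(-39)*(1/60)) = -2781/(-13/10) = -2781*(-10/13) = 27810/13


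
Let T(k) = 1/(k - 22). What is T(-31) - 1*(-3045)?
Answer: 161384/53 ≈ 3045.0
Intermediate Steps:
T(k) = 1/(-22 + k)
T(-31) - 1*(-3045) = 1/(-22 - 31) - 1*(-3045) = 1/(-53) + 3045 = -1/53 + 3045 = 161384/53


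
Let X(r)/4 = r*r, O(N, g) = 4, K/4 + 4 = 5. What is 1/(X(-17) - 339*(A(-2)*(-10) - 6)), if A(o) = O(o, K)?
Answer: 1/16750 ≈ 5.9702e-5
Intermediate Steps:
K = 4 (K = -16 + 4*5 = -16 + 20 = 4)
A(o) = 4
X(r) = 4*r**2 (X(r) = 4*(r*r) = 4*r**2)
1/(X(-17) - 339*(A(-2)*(-10) - 6)) = 1/(4*(-17)**2 - 339*(4*(-10) - 6)) = 1/(4*289 - 339*(-40 - 6)) = 1/(1156 - 339*(-46)) = 1/(1156 + 15594) = 1/16750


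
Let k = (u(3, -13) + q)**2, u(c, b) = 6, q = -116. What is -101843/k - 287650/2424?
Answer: -232964527/1833150 ≈ -127.08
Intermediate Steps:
k = 12100 (k = (6 - 116)**2 = (-110)**2 = 12100)
-101843/k - 287650/2424 = -101843/12100 - 287650/2424 = -101843*1/12100 - 287650*1/2424 = -101843/12100 - 143825/1212 = -232964527/1833150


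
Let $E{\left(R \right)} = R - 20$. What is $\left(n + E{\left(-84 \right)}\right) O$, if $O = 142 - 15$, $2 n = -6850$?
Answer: $-448183$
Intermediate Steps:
$E{\left(R \right)} = -20 + R$
$n = -3425$ ($n = \frac{1}{2} \left(-6850\right) = -3425$)
$O = 127$
$\left(n + E{\left(-84 \right)}\right) O = \left(-3425 - 104\right) 127 = \left(-3529\right) 127 = -448183$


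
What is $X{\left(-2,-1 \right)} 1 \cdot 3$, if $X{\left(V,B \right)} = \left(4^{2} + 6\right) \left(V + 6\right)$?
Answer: $264$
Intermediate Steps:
$X{\left(V,B \right)} = 132 + 22 V$ ($X{\left(V,B \right)} = \left(16 + 6\right) \left(6 + V\right) = 22 \left(6 + V\right) = 132 + 22 V$)
$X{\left(-2,-1 \right)} 1 \cdot 3 = \left(132 + 22 \left(-2\right)\right) 1 \cdot 3 = \left(132 - 44\right) 1 \cdot 3 = 88 \cdot 1 \cdot 3 = 88 \cdot 3 = 264$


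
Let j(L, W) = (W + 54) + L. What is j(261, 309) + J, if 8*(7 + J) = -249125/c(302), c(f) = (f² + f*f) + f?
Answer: 180321487/292336 ≈ 616.83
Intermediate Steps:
j(L, W) = 54 + L + W (j(L, W) = (54 + W) + L = 54 + L + W)
c(f) = f + 2*f² (c(f) = (f² + f²) + f = 2*f² + f = f + 2*f²)
J = -2096177/292336 (J = -7 + (-249125*1/(302*(1 + 2*302)))/8 = -7 + (-249125*1/(302*(1 + 604)))/8 = -7 + (-249125/(302*605))/8 = -7 + (-249125/182710)/8 = -7 + (-249125*1/182710)/8 = -7 + (⅛)*(-49825/36542) = -7 - 49825/292336 = -2096177/292336 ≈ -7.1704)
j(261, 309) + J = (54 + 261 + 309) - 2096177/292336 = 624 - 2096177/292336 = 180321487/292336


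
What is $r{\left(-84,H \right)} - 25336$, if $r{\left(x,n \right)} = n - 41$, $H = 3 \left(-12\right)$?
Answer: $-25413$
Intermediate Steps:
$H = -36$
$r{\left(x,n \right)} = -41 + n$ ($r{\left(x,n \right)} = n - 41 = -41 + n$)
$r{\left(-84,H \right)} - 25336 = \left(-41 - 36\right) - 25336 = -77 - 25336 = -25413$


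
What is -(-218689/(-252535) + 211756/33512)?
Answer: -15201126807/2115738230 ≈ -7.1848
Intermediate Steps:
-(-218689/(-252535) + 211756/33512) = -(-218689*(-1/252535) + 211756*(1/33512)) = -(218689/252535 + 52939/8378) = -1*15201126807/2115738230 = -15201126807/2115738230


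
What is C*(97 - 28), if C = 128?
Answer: 8832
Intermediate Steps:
C*(97 - 28) = 128*(97 - 28) = 128*69 = 8832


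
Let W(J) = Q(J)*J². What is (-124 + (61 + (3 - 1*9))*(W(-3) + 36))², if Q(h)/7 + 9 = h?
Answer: 1577996176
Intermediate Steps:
Q(h) = -63 + 7*h
W(J) = J²*(-63 + 7*J) (W(J) = (-63 + 7*J)*J² = J²*(-63 + 7*J))
(-124 + (61 + (3 - 1*9))*(W(-3) + 36))² = (-124 + (61 + (3 - 1*9))*(7*(-3)²*(-9 - 3) + 36))² = (-124 + (61 + (3 - 9))*(7*9*(-12) + 36))² = (-124 + (61 - 6)*(-756 + 36))² = (-124 + 55*(-720))² = (-124 - 39600)² = (-39724)² = 1577996176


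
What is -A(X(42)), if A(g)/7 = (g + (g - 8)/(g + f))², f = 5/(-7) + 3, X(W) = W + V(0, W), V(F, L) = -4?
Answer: -23212287/2209 ≈ -10508.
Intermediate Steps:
X(W) = -4 + W (X(W) = W - 4 = -4 + W)
f = 16/7 (f = 5*(-⅐) + 3 = -5/7 + 3 = 16/7 ≈ 2.2857)
A(g) = 7*(g + (-8 + g)/(16/7 + g))² (A(g) = 7*(g + (g - 8)/(g + 16/7))² = 7*(g + (-8 + g)/(16/7 + g))²)
-A(X(42)) = -7*(-56 + 7*(-4 + 42)² + 23*(-4 + 42))²/(16 + 7*(-4 + 42))² = -7*(-56 + 7*38² + 23*38)²/(16 + 7*38)² = -7*(-56 + 7*1444 + 874)²/(16 + 266)² = -7*(-56 + 10108 + 874)²/282² = -7*10926²/79524 = -7*119377476/79524 = -1*23212287/2209 = -23212287/2209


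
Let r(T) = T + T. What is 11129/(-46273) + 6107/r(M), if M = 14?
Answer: 282277599/1295644 ≈ 217.87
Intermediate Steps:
r(T) = 2*T
11129/(-46273) + 6107/r(M) = 11129/(-46273) + 6107/((2*14)) = 11129*(-1/46273) + 6107/28 = -11129/46273 + 6107*(1/28) = -11129/46273 + 6107/28 = 282277599/1295644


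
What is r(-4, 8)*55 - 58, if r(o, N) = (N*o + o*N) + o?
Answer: -3798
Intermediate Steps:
r(o, N) = o + 2*N*o (r(o, N) = (N*o + N*o) + o = 2*N*o + o = o + 2*N*o)
r(-4, 8)*55 - 58 = -4*(1 + 2*8)*55 - 58 = -4*(1 + 16)*55 - 58 = -4*17*55 - 58 = -68*55 - 58 = -3740 - 58 = -3798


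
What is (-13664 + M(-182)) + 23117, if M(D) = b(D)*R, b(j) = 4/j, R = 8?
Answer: 860207/91 ≈ 9452.8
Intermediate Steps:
M(D) = 32/D (M(D) = (4/D)*8 = 32/D)
(-13664 + M(-182)) + 23117 = (-13664 + 32/(-182)) + 23117 = (-13664 + 32*(-1/182)) + 23117 = (-13664 - 16/91) + 23117 = -1243440/91 + 23117 = 860207/91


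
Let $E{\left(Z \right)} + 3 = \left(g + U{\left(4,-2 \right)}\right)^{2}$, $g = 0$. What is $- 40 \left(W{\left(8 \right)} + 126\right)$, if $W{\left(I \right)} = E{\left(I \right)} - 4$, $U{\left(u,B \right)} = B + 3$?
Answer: $-4800$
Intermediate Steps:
$U{\left(u,B \right)} = 3 + B$
$E{\left(Z \right)} = -2$ ($E{\left(Z \right)} = -3 + \left(0 + \left(3 - 2\right)\right)^{2} = -3 + \left(0 + 1\right)^{2} = -3 + 1^{2} = -3 + 1 = -2$)
$W{\left(I \right)} = -6$ ($W{\left(I \right)} = -2 - 4 = -6$)
$- 40 \left(W{\left(8 \right)} + 126\right) = - 40 \left(-6 + 126\right) = \left(-40\right) 120 = -4800$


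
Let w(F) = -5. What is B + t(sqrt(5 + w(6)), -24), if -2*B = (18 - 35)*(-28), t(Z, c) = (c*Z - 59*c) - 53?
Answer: 1125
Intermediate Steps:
t(Z, c) = -53 - 59*c + Z*c (t(Z, c) = (Z*c - 59*c) - 53 = (-59*c + Z*c) - 53 = -53 - 59*c + Z*c)
B = -238 (B = -(18 - 35)*(-28)/2 = -(-17)*(-28)/2 = -1/2*476 = -238)
B + t(sqrt(5 + w(6)), -24) = -238 + (-53 - 59*(-24) + sqrt(5 - 5)*(-24)) = -238 + (-53 + 1416 + sqrt(0)*(-24)) = -238 + (-53 + 1416 + 0*(-24)) = -238 + (-53 + 1416 + 0) = -238 + 1363 = 1125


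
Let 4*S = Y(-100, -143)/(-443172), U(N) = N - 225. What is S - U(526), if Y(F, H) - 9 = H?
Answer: -266789477/886344 ≈ -301.00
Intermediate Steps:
Y(F, H) = 9 + H
U(N) = -225 + N
S = 67/886344 (S = ((9 - 143)/(-443172))/4 = (-134*(-1/443172))/4 = (1/4)*(67/221586) = 67/886344 ≈ 7.5591e-5)
S - U(526) = 67/886344 - (-225 + 526) = 67/886344 - 1*301 = 67/886344 - 301 = -266789477/886344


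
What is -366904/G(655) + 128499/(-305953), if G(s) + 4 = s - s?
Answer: 28063716379/305953 ≈ 91726.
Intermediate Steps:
G(s) = -4 (G(s) = -4 + (s - s) = -4 + 0 = -4)
-366904/G(655) + 128499/(-305953) = -366904/(-4) + 128499/(-305953) = -366904*(-¼) + 128499*(-1/305953) = 91726 - 128499/305953 = 28063716379/305953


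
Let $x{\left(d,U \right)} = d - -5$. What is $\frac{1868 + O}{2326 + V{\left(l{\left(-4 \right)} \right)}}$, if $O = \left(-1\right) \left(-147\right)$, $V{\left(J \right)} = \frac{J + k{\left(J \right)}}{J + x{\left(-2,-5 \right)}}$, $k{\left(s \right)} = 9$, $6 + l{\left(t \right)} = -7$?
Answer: $\frac{10075}{11632} \approx 0.86615$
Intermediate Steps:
$l{\left(t \right)} = -13$ ($l{\left(t \right)} = -6 - 7 = -13$)
$x{\left(d,U \right)} = 5 + d$ ($x{\left(d,U \right)} = d + 5 = 5 + d$)
$V{\left(J \right)} = \frac{9 + J}{3 + J}$ ($V{\left(J \right)} = \frac{J + 9}{J + \left(5 - 2\right)} = \frac{9 + J}{J + 3} = \frac{9 + J}{3 + J}$)
$O = 147$
$\frac{1868 + O}{2326 + V{\left(l{\left(-4 \right)} \right)}} = \frac{1868 + 147}{2326 + \frac{9 - 13}{3 - 13}} = \frac{2015}{2326 + \frac{1}{-10} \left(-4\right)} = \frac{2015}{2326 - - \frac{2}{5}} = \frac{2015}{2326 + \frac{2}{5}} = \frac{2015}{\frac{11632}{5}} = 2015 \cdot \frac{5}{11632} = \frac{10075}{11632}$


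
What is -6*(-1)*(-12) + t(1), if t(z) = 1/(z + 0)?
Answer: -71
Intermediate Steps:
t(z) = 1/z
-6*(-1)*(-12) + t(1) = -6*(-1)*(-12) + 1/1 = 6*(-12) + 1 = -72 + 1 = -71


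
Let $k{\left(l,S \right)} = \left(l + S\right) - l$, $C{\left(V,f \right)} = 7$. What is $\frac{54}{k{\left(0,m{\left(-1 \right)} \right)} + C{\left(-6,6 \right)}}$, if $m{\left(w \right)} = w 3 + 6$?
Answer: $\frac{27}{5} \approx 5.4$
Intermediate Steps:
$m{\left(w \right)} = 6 + 3 w$ ($m{\left(w \right)} = 3 w + 6 = 6 + 3 w$)
$k{\left(l,S \right)} = S$ ($k{\left(l,S \right)} = \left(S + l\right) - l = S$)
$\frac{54}{k{\left(0,m{\left(-1 \right)} \right)} + C{\left(-6,6 \right)}} = \frac{54}{\left(6 + 3 \left(-1\right)\right) + 7} = \frac{54}{\left(6 - 3\right) + 7} = \frac{54}{3 + 7} = \frac{54}{10} = 54 \cdot \frac{1}{10} = \frac{27}{5}$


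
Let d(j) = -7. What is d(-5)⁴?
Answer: 2401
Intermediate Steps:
d(-5)⁴ = (-7)⁴ = 2401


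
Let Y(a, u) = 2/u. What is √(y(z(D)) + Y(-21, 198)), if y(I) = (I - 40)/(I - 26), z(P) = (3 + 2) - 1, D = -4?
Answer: √1793/33 ≈ 1.2831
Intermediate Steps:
z(P) = 4 (z(P) = 5 - 1 = 4)
y(I) = (-40 + I)/(-26 + I)
√(y(z(D)) + Y(-21, 198)) = √((-40 + 4)/(-26 + 4) + 2/198) = √(-36/(-22) + 2*(1/198)) = √(-1/22*(-36) + 1/99) = √(18/11 + 1/99) = √(163/99) = √1793/33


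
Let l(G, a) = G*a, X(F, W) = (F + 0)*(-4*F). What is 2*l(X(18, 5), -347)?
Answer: 899424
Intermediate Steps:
X(F, W) = -4*F² (X(F, W) = F*(-4*F) = -4*F²)
2*l(X(18, 5), -347) = 2*(-4*18²*(-347)) = 2*(-4*324*(-347)) = 2*(-1296*(-347)) = 2*449712 = 899424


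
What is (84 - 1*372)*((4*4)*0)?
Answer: 0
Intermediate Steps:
(84 - 1*372)*((4*4)*0) = (84 - 372)*(16*0) = -288*0 = 0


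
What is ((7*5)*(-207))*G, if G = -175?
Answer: 1267875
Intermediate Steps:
((7*5)*(-207))*G = ((7*5)*(-207))*(-175) = (35*(-207))*(-175) = -7245*(-175) = 1267875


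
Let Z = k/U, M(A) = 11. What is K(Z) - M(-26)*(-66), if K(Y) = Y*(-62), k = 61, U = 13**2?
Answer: 118912/169 ≈ 703.62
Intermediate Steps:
U = 169
Z = 61/169 ≈ 0.36095
K(Y) = -62*Y
K(Z) - M(-26)*(-66) = -62*61/169 - 11*(-66) = -3782/169 - 1*(-726) = -3782/169 + 726 = 118912/169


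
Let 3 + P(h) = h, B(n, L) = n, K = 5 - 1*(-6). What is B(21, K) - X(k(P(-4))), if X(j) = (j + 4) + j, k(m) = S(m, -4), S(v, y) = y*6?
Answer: 65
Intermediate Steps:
K = 11 (K = 5 + 6 = 11)
P(h) = -3 + h
S(v, y) = 6*y
k(m) = -24 (k(m) = 6*(-4) = -24)
X(j) = 4 + 2*j (X(j) = (4 + j) + j = 4 + 2*j)
B(21, K) - X(k(P(-4))) = 21 - (4 + 2*(-24)) = 21 - (4 - 48) = 21 - 1*(-44) = 21 + 44 = 65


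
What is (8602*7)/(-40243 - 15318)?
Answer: -5474/5051 ≈ -1.0837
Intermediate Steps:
(8602*7)/(-40243 - 15318) = 60214/(-55561) = 60214*(-1/55561) = -5474/5051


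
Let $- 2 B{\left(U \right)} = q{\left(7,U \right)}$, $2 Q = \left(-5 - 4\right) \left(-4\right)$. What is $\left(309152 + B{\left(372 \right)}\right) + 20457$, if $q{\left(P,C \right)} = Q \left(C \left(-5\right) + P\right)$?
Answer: $346286$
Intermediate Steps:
$Q = 18$ ($Q = \frac{\left(-5 - 4\right) \left(-4\right)}{2} = \frac{\left(-9\right) \left(-4\right)}{2} = \frac{1}{2} \cdot 36 = 18$)
$q{\left(P,C \right)} = - 90 C + 18 P$ ($q{\left(P,C \right)} = 18 \left(C \left(-5\right) + P\right) = 18 \left(- 5 C + P\right) = 18 \left(P - 5 C\right) = - 90 C + 18 P$)
$B{\left(U \right)} = -63 + 45 U$ ($B{\left(U \right)} = - \frac{- 90 U + 18 \cdot 7}{2} = - \frac{- 90 U + 126}{2} = - \frac{126 - 90 U}{2} = -63 + 45 U$)
$\left(309152 + B{\left(372 \right)}\right) + 20457 = \left(309152 + \left(-63 + 45 \cdot 372\right)\right) + 20457 = \left(309152 + \left(-63 + 16740\right)\right) + 20457 = \left(309152 + 16677\right) + 20457 = 325829 + 20457 = 346286$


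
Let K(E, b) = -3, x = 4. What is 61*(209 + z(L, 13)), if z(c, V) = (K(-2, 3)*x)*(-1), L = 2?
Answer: 13481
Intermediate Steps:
z(c, V) = 12 (z(c, V) = -3*4*(-1) = -12*(-1) = 12)
61*(209 + z(L, 13)) = 61*(209 + 12) = 61*221 = 13481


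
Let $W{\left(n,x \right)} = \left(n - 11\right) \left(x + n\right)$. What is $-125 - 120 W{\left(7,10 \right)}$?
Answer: $8035$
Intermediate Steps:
$W{\left(n,x \right)} = \left(-11 + n\right) \left(n + x\right)$
$-125 - 120 W{\left(7,10 \right)} = -125 - 120 \left(7^{2} - 77 - 110 + 7 \cdot 10\right) = -125 - 120 \left(49 - 77 - 110 + 70\right) = -125 - -8160 = -125 + 8160 = 8035$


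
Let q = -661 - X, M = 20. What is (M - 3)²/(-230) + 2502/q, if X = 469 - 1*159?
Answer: -856079/223330 ≈ -3.8332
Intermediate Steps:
X = 310 (X = 469 - 159 = 310)
q = -971 (q = -661 - 1*310 = -661 - 310 = -971)
(M - 3)²/(-230) + 2502/q = (20 - 3)²/(-230) + 2502/(-971) = 17²*(-1/230) + 2502*(-1/971) = 289*(-1/230) - 2502/971 = -289/230 - 2502/971 = -856079/223330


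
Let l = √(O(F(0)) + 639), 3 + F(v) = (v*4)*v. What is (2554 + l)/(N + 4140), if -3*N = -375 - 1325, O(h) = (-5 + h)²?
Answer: 3831/7060 + 3*√703/14120 ≈ 0.54827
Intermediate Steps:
F(v) = -3 + 4*v² (F(v) = -3 + (v*4)*v = -3 + (4*v)*v = -3 + 4*v²)
l = √703 (l = √((-5 + (-3 + 4*0²))² + 639) = √((-5 + (-3 + 4*0))² + 639) = √((-5 + (-3 + 0))² + 639) = √((-5 - 3)² + 639) = √((-8)² + 639) = √(64 + 639) = √703 ≈ 26.514)
N = 1700/3 (N = -(-375 - 1325)/3 = -⅓*(-1700) = 1700/3 ≈ 566.67)
(2554 + l)/(N + 4140) = (2554 + √703)/(1700/3 + 4140) = (2554 + √703)/(14120/3) = (2554 + √703)*(3/14120) = 3831/7060 + 3*√703/14120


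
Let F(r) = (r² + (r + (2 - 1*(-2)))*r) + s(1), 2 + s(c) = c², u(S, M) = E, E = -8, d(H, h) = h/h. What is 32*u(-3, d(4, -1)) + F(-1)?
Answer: -259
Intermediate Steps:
d(H, h) = 1
u(S, M) = -8
s(c) = -2 + c²
F(r) = -1 + r² + r*(4 + r) (F(r) = (r² + (r + (2 - 1*(-2)))*r) + (-2 + 1²) = (r² + (r + (2 + 2))*r) + (-2 + 1) = (r² + (r + 4)*r) - 1 = (r² + (4 + r)*r) - 1 = (r² + r*(4 + r)) - 1 = -1 + r² + r*(4 + r))
32*u(-3, d(4, -1)) + F(-1) = 32*(-8) + (-1 + 2*(-1)² + 4*(-1)) = -256 + (-1 + 2*1 - 4) = -256 + (-1 + 2 - 4) = -256 - 3 = -259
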